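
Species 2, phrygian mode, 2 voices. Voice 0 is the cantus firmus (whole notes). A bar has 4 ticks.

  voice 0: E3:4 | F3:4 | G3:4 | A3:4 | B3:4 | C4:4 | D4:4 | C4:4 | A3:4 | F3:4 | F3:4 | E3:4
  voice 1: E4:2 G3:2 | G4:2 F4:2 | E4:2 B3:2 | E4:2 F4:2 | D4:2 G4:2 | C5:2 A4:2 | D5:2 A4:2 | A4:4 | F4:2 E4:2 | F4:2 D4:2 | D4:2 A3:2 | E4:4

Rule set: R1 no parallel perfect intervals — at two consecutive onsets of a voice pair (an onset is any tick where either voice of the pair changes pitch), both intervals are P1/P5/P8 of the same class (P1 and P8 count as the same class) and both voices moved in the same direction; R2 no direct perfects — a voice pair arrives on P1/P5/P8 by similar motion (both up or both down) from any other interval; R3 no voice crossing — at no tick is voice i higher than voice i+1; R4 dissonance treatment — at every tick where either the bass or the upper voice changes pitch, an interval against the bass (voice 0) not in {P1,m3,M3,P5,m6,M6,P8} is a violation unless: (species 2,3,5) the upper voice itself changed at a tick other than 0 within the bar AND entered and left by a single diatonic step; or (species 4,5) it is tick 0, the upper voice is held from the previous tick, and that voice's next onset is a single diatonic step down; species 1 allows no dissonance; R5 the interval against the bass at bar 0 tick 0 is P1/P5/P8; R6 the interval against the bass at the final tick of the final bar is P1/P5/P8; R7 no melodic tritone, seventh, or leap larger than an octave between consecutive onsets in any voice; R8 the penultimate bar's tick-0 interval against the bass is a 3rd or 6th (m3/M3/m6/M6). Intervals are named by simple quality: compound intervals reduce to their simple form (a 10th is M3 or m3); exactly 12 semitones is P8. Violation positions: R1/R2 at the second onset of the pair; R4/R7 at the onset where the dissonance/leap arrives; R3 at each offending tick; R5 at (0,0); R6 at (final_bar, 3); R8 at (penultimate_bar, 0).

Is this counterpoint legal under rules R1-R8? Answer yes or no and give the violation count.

No (4 violations)

bar 0: v0=E3 v1=E4 (P8)
bar 1: v0=F3 v1=G4 (M2)
bar 2: v0=G3 v1=E4 (M6)
bar 3: v0=A3 v1=E4 (P5)
bar 4: v0=B3 v1=D4 (m3)
bar 5: v0=C4 v1=C5 (P8)
bar 6: v0=D4 v1=D5 (P8)
bar 7: v0=C4 v1=A4 (M6)
bar 8: v0=A3 v1=F4 (m6)
bar 9: v0=F3 v1=F4 (P8)
bar 10: v0=F3 v1=D4 (M6)
bar 11: v0=E3 v1=E4 (P8)
  R4 @ bar1.0: F3/G4 M2 untreated
  R2 @ bar3.0: G3/B3 M3 -> A3/E4 P5 similar
  R2 @ bar5.0: B3/G4 m6 -> C4/C5 P8 similar
  R2 @ bar6.0: C4/A4 M6 -> D4/D5 P8 similar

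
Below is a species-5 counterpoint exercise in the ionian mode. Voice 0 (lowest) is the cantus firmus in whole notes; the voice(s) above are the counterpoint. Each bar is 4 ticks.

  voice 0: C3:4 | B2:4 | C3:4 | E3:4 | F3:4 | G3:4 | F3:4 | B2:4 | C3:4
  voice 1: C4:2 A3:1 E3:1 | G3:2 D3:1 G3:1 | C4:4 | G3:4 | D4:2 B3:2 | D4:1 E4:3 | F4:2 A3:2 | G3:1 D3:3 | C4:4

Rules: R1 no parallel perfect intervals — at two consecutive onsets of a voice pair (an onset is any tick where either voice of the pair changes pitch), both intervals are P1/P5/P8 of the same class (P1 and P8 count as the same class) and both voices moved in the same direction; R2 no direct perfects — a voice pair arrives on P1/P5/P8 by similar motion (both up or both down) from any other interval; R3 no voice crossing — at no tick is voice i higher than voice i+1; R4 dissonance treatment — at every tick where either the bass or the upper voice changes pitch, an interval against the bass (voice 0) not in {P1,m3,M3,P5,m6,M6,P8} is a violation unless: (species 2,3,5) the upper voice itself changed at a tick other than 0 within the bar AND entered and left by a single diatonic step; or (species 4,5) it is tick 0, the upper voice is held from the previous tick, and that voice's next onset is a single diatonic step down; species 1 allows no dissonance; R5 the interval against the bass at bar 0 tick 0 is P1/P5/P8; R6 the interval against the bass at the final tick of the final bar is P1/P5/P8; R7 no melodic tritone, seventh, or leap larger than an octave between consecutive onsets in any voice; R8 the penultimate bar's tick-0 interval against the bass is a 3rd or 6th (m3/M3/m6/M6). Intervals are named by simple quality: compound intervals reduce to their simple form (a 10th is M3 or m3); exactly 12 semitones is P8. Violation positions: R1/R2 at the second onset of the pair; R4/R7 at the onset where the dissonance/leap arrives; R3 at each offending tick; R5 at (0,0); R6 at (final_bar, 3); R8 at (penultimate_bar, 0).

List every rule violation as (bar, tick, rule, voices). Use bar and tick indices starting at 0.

bar 0: v0=C3 v1=C4 downbeat P8
bar 1: v0=B2 v1=G3 downbeat m6
bar 2: v0=C3 v1=C4 downbeat P8
bar 3: v0=E3 v1=G3 downbeat m3
bar 4: v0=F3 v1=D4 downbeat M6
bar 5: v0=G3 v1=D4 downbeat P5
bar 6: v0=F3 v1=F4 downbeat P8
bar 7: v0=B2 v1=G3 downbeat m6
bar 8: v0=C3 v1=C4 downbeat P8
  -> R2 @ bar 2 tick 0 v(0, 1): B2/G3 m6 -> C3/C4 P8 similar
  -> R4 @ bar 4 tick 2 v(0, 1): F3/B3 TT untreated
  -> R2 @ bar 5 tick 0 v(0, 1): F3/B3 TT -> G3/D4 P5 similar
  -> R7 @ bar 7 tick 0 v(0,): F3->B2 leap 6st
  -> R2 @ bar 8 tick 0 v(0, 1): B2/D3 m3 -> C3/C4 P8 similar
  -> R7 @ bar 8 tick 0 v(1,): D3->C4 leap 10st

(2, 0, R2, (0, 1))
(4, 2, R4, (0, 1))
(5, 0, R2, (0, 1))
(7, 0, R7, (0,))
(8, 0, R2, (0, 1))
(8, 0, R7, (1,))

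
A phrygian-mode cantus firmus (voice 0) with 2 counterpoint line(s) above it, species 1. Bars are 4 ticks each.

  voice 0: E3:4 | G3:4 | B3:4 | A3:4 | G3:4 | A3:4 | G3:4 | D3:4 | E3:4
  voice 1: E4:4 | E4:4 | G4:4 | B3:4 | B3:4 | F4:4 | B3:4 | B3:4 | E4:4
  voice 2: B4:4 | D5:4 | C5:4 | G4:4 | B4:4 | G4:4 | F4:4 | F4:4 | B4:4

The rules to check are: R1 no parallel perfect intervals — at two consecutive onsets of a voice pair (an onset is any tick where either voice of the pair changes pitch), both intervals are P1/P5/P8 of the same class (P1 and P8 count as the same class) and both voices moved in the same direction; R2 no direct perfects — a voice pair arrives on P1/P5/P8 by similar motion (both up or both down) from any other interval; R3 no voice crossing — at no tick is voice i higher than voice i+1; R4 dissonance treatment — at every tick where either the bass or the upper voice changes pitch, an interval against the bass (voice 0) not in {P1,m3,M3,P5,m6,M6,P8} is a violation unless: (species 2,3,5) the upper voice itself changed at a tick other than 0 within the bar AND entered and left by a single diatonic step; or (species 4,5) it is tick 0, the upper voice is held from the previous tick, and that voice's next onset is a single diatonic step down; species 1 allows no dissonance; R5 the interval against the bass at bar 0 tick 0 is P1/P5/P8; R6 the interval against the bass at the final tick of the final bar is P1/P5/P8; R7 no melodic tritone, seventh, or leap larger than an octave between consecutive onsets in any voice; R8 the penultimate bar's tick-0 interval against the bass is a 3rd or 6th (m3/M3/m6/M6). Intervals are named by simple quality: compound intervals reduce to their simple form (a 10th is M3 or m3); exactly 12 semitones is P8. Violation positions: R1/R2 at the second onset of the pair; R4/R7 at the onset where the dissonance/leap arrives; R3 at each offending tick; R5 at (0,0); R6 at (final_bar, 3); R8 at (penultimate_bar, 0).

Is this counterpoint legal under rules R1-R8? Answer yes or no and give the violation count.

bar 0: v0=E3 v1=E4 v2=B4 (P5)
bar 1: v0=G3 v1=E4 v2=D5 (P5)
bar 2: v0=B3 v1=G4 v2=C5 (m2)
bar 3: v0=A3 v1=B3 v2=G4 (m7)
bar 4: v0=G3 v1=B3 v2=B4 (M3)
bar 5: v0=A3 v1=F4 v2=G4 (m7)
bar 6: v0=G3 v1=B3 v2=F4 (m7)
bar 7: v0=D3 v1=B3 v2=F4 (m3)
bar 8: v0=E3 v1=E4 v2=B4 (P5)
  R1 @ bar1.0: E3/B4 P5 -> G3/D5 P5 similar
  R4 @ bar2.0: B3/C5 m2 untreated
  R4 @ bar3.0: A3/B3 M2 untreated
  R4 @ bar3.0: A3/G4 m7 untreated
  R4 @ bar5.0: A3/G4 m7 untreated
  R7 @ bar5.0: B3->F4 leap 6st
  R4 @ bar6.0: G3/F4 m7 untreated
  R7 @ bar6.0: F4->B3 leap 6st
  R2 @ bar8.0: D3/B3 M6 -> E3/E4 P8 similar
  R2 @ bar8.0: D3/F4 m3 -> E3/B4 P5 similar
  R2 @ bar8.0: B3/F4 TT -> E4/B4 P5 similar
  R7 @ bar8.0: F4->B4 leap 6st

No (12 violations)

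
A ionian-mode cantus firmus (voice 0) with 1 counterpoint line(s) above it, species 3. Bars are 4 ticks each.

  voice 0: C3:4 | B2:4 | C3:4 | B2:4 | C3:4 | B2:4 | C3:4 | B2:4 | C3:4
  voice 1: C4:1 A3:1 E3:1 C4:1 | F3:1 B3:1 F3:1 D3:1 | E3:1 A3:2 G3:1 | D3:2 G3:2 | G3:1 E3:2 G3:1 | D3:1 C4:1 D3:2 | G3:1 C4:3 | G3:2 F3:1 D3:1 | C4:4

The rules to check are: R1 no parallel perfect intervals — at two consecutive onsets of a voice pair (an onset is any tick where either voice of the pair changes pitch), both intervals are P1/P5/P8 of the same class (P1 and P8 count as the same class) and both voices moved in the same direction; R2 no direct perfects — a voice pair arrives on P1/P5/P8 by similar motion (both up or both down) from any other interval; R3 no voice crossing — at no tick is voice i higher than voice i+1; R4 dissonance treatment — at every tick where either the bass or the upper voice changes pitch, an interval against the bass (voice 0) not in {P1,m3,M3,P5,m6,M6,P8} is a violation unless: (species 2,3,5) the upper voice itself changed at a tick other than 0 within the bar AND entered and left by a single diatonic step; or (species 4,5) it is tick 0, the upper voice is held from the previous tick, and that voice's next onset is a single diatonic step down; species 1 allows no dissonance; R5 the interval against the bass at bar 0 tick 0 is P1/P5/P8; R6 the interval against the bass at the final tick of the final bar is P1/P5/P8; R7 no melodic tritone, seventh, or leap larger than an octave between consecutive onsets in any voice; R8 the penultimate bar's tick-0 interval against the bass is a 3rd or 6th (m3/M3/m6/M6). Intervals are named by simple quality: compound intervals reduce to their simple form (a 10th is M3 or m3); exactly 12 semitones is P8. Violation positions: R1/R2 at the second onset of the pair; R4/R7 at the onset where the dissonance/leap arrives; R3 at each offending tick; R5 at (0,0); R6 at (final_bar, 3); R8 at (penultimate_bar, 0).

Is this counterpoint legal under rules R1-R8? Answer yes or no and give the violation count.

No (11 violations)

bar 0: v0=C3 v1=C4 (P8)
bar 1: v0=B2 v1=F3 (TT)
bar 2: v0=C3 v1=E3 (M3)
bar 3: v0=B2 v1=D3 (m3)
bar 4: v0=C3 v1=G3 (P5)
bar 5: v0=B2 v1=D3 (m3)
bar 6: v0=C3 v1=G3 (P5)
bar 7: v0=B2 v1=G3 (m6)
bar 8: v0=C3 v1=C4 (P8)
  R4 @ bar1.0: B2/F3 TT untreated
  R7 @ bar1.1: F3->B3 leap 6st
  R4 @ bar1.2: B2/F3 TT untreated
  R7 @ bar1.2: B3->F3 leap 6st
  R4 @ bar5.1: B2/C4 m2 untreated
  R7 @ bar5.1: D3->C4 leap 10st
  R7 @ bar5.2: C4->D3 leap 10st
  R2 @ bar6.0: B2/D3 m3 -> C3/G3 P5 similar
  R4 @ bar7.2: B2/F3 TT untreated
  R2 @ bar8.0: B2/D3 m3 -> C3/C4 P8 similar
  R7 @ bar8.0: D3->C4 leap 10st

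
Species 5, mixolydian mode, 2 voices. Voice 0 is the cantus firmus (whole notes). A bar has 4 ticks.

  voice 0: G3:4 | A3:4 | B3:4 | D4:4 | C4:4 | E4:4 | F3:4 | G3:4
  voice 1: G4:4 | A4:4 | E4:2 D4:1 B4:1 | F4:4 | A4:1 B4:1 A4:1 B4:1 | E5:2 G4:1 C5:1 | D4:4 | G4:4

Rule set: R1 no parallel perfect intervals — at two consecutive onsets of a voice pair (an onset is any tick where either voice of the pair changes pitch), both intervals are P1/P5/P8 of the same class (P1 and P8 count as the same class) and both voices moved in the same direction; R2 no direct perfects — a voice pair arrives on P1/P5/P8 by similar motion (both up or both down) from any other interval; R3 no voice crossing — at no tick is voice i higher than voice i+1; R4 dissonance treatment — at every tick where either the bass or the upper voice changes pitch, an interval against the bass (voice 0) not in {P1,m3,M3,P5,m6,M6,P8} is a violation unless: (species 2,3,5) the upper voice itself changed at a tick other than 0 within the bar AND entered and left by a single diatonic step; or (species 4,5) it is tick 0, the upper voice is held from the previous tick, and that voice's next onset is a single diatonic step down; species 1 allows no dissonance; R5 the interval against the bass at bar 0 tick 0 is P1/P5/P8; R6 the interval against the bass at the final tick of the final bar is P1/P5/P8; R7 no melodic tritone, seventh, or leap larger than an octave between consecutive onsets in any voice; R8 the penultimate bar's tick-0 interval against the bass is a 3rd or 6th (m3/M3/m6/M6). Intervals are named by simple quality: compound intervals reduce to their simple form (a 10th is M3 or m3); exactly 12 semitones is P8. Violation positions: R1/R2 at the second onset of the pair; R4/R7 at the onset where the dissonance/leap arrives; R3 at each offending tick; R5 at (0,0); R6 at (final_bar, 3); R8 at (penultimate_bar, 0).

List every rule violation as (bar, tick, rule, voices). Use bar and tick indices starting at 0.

(1, 0, R1, (0, 1))
(2, 0, R4, (0, 1))
(3, 0, R7, (1,))
(4, 3, R4, (0, 1))
(5, 0, R2, (0, 1))
(6, 0, R7, (0,))
(6, 0, R7, (1,))
(7, 0, R2, (0, 1))

bar 0: v0=G3 v1=G4 downbeat P8
bar 1: v0=A3 v1=A4 downbeat P8
bar 2: v0=B3 v1=E4 downbeat P4
bar 3: v0=D4 v1=F4 downbeat m3
bar 4: v0=C4 v1=A4 downbeat M6
bar 5: v0=E4 v1=E5 downbeat P8
bar 6: v0=F3 v1=D4 downbeat M6
bar 7: v0=G3 v1=G4 downbeat P8
  -> R1 @ bar 1 tick 0 v(0, 1): G3/G4 P8 -> A3/A4 P8 similar
  -> R4 @ bar 2 tick 0 v(0, 1): B3/E4 P4 untreated
  -> R7 @ bar 3 tick 0 v(1,): B4->F4 leap 6st
  -> R4 @ bar 4 tick 3 v(0, 1): C4/B4 M7 untreated
  -> R2 @ bar 5 tick 0 v(0, 1): C4/B4 M7 -> E4/E5 P8 similar
  -> R7 @ bar 6 tick 0 v(0,): E4->F3 leap 11st
  -> R7 @ bar 6 tick 0 v(1,): C5->D4 leap 10st
  -> R2 @ bar 7 tick 0 v(0, 1): F3/D4 M6 -> G3/G4 P8 similar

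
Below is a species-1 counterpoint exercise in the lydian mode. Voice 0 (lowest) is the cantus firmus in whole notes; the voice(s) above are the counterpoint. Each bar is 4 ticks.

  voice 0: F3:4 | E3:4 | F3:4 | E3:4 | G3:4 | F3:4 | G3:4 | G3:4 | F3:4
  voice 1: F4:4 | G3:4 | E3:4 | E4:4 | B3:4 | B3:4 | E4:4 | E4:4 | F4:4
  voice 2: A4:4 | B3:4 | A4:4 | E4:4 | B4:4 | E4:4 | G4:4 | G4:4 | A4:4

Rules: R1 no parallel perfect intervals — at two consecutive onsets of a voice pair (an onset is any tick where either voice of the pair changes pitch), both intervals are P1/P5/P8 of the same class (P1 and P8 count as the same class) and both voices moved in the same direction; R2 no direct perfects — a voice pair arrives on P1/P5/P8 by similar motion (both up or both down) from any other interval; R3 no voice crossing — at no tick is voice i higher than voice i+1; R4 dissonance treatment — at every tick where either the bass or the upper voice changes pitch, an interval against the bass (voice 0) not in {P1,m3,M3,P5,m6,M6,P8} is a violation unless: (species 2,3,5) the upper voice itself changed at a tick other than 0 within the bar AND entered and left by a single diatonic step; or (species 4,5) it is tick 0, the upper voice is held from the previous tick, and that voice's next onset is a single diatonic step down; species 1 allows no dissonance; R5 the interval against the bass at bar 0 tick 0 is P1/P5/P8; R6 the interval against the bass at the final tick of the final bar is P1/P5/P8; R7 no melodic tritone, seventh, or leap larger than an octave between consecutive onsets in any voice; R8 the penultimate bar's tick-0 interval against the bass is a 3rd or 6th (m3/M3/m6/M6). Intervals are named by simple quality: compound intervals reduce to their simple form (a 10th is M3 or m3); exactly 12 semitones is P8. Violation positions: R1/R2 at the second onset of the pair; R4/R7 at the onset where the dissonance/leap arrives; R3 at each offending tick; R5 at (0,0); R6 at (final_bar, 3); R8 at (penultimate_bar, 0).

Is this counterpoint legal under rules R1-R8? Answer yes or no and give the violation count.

bar 0: v0=F3 v1=F4 v2=A4 (M3)
bar 1: v0=E3 v1=G3 v2=B3 (P5)
bar 2: v0=F3 v1=E3 v2=A4 (M3)
bar 3: v0=E3 v1=E4 v2=E4 (P8)
bar 4: v0=G3 v1=B3 v2=B4 (M3)
bar 5: v0=F3 v1=B3 v2=E4 (M7)
bar 6: v0=G3 v1=E4 v2=G4 (P8)
bar 7: v0=G3 v1=E4 v2=G4 (P8)
bar 8: v0=F3 v1=F4 v2=A4 (M3)
  R5 @ bar0.0: opens on M3
  R2 @ bar1.0: F3/A4 M3 -> E3/B3 P5 similar
  R7 @ bar1.0: F4->G3 leap 10st
  R7 @ bar1.0: A4->B3 leap 10st
  R3 @ bar2.0: F3 above E3
  R4 @ bar2.0: F3/E3 m2 untreated
  R7 @ bar2.0: B3->A4 leap 10st
  R3 @ bar2.1: F3 above E3
  R3 @ bar2.2: F3 above E3
  R3 @ bar2.3: F3 above E3
  R2 @ bar3.0: F3/A4 M3 -> E3/E4 P8 similar
  R4 @ bar5.0: F3/B3 TT untreated
  R4 @ bar5.0: F3/E4 M7 untreated
  R2 @ bar6.0: F3/E4 M7 -> G3/G4 P8 similar
  R8 @ bar7.0: penult P8 not 3rd/6th
  R6 @ bar8.3: closes on M3

No (16 violations)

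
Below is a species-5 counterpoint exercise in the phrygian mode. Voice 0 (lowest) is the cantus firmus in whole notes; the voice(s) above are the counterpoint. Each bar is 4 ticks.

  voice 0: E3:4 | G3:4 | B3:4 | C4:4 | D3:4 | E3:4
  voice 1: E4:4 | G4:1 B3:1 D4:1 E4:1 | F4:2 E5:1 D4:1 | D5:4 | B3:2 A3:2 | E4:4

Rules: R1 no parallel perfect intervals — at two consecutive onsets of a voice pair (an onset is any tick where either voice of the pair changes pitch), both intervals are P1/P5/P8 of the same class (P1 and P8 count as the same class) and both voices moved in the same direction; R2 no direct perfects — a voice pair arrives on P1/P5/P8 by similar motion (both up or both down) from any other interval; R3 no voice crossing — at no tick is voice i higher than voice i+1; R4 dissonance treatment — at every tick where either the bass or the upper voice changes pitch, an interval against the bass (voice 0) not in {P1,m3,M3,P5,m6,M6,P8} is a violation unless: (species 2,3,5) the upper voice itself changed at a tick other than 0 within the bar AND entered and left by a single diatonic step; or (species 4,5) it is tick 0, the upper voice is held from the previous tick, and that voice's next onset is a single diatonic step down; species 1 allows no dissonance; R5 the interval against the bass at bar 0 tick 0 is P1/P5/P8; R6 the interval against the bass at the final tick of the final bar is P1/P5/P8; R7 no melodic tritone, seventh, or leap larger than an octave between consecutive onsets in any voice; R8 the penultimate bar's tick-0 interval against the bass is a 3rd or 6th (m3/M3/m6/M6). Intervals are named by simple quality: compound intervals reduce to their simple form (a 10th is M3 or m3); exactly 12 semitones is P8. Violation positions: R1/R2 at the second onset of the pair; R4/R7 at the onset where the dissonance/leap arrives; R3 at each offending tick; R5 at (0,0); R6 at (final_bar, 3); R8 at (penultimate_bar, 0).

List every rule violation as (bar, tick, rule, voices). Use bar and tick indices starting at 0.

(1, 0, R1, (0, 1))
(2, 0, R4, (0, 1))
(2, 2, R4, (0, 1))
(2, 2, R7, (1,))
(2, 3, R7, (1,))
(3, 0, R4, (0, 1))
(4, 0, R7, (0,))
(4, 0, R7, (1,))
(5, 0, R2, (0, 1))

bar 0: v0=E3 v1=E4 downbeat P8
bar 1: v0=G3 v1=G4 downbeat P8
bar 2: v0=B3 v1=F4 downbeat TT
bar 3: v0=C4 v1=D5 downbeat M2
bar 4: v0=D3 v1=B3 downbeat M6
bar 5: v0=E3 v1=E4 downbeat P8
  -> R1 @ bar 1 tick 0 v(0, 1): E3/E4 P8 -> G3/G4 P8 similar
  -> R4 @ bar 2 tick 0 v(0, 1): B3/F4 TT untreated
  -> R4 @ bar 2 tick 2 v(0, 1): B3/E5 P4 untreated
  -> R7 @ bar 2 tick 2 v(1,): F4->E5 leap 11st
  -> R7 @ bar 2 tick 3 v(1,): E5->D4 leap 14st
  -> R4 @ bar 3 tick 0 v(0, 1): C4/D5 M2 untreated
  -> R7 @ bar 4 tick 0 v(0,): C4->D3 leap 10st
  -> R7 @ bar 4 tick 0 v(1,): D5->B3 leap 15st
  -> R2 @ bar 5 tick 0 v(0, 1): D3/A3 P5 -> E3/E4 P8 similar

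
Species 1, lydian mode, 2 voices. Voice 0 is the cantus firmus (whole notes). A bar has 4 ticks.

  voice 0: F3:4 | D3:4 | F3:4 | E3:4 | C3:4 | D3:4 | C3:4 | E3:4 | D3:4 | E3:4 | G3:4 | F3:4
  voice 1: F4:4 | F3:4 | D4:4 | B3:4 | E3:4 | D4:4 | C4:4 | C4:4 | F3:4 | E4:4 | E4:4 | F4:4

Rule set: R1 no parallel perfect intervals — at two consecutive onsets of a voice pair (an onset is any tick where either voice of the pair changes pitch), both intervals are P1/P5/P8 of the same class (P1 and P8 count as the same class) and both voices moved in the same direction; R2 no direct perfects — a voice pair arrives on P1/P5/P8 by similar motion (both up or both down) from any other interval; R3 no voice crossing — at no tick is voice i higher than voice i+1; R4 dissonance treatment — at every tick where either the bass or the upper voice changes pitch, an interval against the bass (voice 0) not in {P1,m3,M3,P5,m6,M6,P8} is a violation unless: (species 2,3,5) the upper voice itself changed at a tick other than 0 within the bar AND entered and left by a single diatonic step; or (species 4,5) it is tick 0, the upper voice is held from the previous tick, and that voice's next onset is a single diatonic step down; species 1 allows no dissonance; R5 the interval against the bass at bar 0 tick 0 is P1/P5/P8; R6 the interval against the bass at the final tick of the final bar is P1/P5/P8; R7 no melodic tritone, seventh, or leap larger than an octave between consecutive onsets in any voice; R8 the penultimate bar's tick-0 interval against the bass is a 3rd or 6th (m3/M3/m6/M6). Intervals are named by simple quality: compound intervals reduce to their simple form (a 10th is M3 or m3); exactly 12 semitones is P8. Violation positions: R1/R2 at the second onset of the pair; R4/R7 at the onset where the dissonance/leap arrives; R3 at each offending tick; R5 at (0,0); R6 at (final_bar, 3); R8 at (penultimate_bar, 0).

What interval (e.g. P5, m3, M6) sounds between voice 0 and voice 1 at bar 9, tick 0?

P8

voice 0=E3 voice 1=E4 -> P8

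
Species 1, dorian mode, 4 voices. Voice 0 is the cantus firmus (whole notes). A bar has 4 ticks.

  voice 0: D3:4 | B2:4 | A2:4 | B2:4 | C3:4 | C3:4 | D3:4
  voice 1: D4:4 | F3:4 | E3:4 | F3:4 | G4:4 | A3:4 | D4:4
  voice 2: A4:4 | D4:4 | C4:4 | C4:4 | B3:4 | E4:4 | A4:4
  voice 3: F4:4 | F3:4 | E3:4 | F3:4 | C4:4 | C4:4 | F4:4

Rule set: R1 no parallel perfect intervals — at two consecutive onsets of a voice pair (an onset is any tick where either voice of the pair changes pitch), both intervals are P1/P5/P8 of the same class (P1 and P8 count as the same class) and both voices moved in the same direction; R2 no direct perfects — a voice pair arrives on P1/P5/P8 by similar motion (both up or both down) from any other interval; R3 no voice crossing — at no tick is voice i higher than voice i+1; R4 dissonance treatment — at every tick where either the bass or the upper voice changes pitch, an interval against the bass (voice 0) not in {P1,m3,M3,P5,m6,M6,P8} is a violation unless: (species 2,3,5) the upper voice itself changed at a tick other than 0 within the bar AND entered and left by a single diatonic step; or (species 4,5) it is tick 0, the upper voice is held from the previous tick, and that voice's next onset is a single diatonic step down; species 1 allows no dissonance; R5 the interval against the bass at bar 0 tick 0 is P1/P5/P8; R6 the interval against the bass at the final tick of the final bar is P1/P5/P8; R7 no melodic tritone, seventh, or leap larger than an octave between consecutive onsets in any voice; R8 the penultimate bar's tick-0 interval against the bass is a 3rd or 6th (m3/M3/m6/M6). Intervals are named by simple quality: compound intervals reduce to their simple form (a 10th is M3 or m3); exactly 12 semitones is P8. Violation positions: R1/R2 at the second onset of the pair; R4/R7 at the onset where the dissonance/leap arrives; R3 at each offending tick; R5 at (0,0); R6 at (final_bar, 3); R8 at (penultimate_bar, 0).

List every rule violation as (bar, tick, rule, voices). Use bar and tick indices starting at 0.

(0, 0, R3, (2, 3))
(0, 0, R5, (0, 3))
(0, 1, R3, (2, 3))
(0, 2, R3, (2, 3))
(0, 3, R3, (2, 3))
(1, 0, R2, (1, 3))
(1, 0, R3, (2, 3))
(1, 0, R4, (0, 1))
(1, 0, R4, (0, 3))
(1, 1, R3, (2, 3))
(1, 2, R3, (2, 3))
(1, 3, R3, (2, 3))
(2, 0, R1, (1, 3))
(2, 0, R2, (0, 1))
(2, 0, R2, (0, 3))
(2, 0, R3, (2, 3))
(2, 1, R3, (2, 3))
(2, 2, R3, (2, 3))
(2, 3, R3, (2, 3))
(3, 0, R1, (1, 3))
(3, 0, R3, (2, 3))
(3, 0, R4, (0, 1))
(3, 0, R4, (0, 2))
(3, 0, R4, (0, 3))
(3, 1, R3, (2, 3))
(3, 2, R3, (2, 3))
(3, 3, R3, (2, 3))
(4, 0, R2, (0, 1))
(4, 0, R2, (0, 3))
(4, 0, R2, (1, 3))
(4, 0, R3, (1, 2))
(4, 0, R4, (0, 2))
(4, 0, R7, (1,))
(4, 1, R3, (1, 2))
(4, 2, R3, (1, 2))
(4, 3, R3, (1, 2))
(5, 0, R3, (2, 3))
(5, 0, R7, (1,))
(5, 0, R8, (0, 3))
(5, 1, R3, (2, 3))
(5, 2, R3, (2, 3))
(5, 3, R3, (2, 3))
(6, 0, R1, (1, 2))
(6, 0, R2, (0, 1))
(6, 0, R2, (0, 2))
(6, 0, R3, (2, 3))
(6, 1, R3, (2, 3))
(6, 2, R3, (2, 3))
(6, 3, R3, (2, 3))
(6, 3, R6, (0, 3))

bar 0: v0=D3 v1=D4 v2=A4 v3=F4 downbeat m3
bar 1: v0=B2 v1=F3 v2=D4 v3=F3 downbeat TT
bar 2: v0=A2 v1=E3 v2=C4 v3=E3 downbeat P5
bar 3: v0=B2 v1=F3 v2=C4 v3=F3 downbeat TT
bar 4: v0=C3 v1=G4 v2=B3 v3=C4 downbeat P8
bar 5: v0=C3 v1=A3 v2=E4 v3=C4 downbeat P8
bar 6: v0=D3 v1=D4 v2=A4 v3=F4 downbeat m3
  -> R3 @ bar 0 tick 0 v(2, 3): A4 above F4
  -> R5 @ bar 0 tick 0 v(0, 3): opens on m3
  -> R3 @ bar 0 tick 1 v(2, 3): A4 above F4
  -> R3 @ bar 0 tick 2 v(2, 3): A4 above F4
  -> R3 @ bar 0 tick 3 v(2, 3): A4 above F4
  -> R2 @ bar 1 tick 0 v(1, 3): D4/F4 m3 -> F3/F3 P1 similar
  -> R3 @ bar 1 tick 0 v(2, 3): D4 above F3
  -> R4 @ bar 1 tick 0 v(0, 1): B2/F3 TT untreated
  -> R4 @ bar 1 tick 0 v(0, 3): B2/F3 TT untreated
  -> R3 @ bar 1 tick 1 v(2, 3): D4 above F3
  -> R3 @ bar 1 tick 2 v(2, 3): D4 above F3
  -> R3 @ bar 1 tick 3 v(2, 3): D4 above F3
  -> R1 @ bar 2 tick 0 v(1, 3): F3/F3 P1 -> E3/E3 P1 similar
  -> R2 @ bar 2 tick 0 v(0, 1): B2/F3 TT -> A2/E3 P5 similar
  -> R2 @ bar 2 tick 0 v(0, 3): B2/F3 TT -> A2/E3 P5 similar
  -> R3 @ bar 2 tick 0 v(2, 3): C4 above E3
  -> R3 @ bar 2 tick 1 v(2, 3): C4 above E3
  -> R3 @ bar 2 tick 2 v(2, 3): C4 above E3
  -> R3 @ bar 2 tick 3 v(2, 3): C4 above E3
  -> R1 @ bar 3 tick 0 v(1, 3): E3/E3 P1 -> F3/F3 P1 similar
  -> R3 @ bar 3 tick 0 v(2, 3): C4 above F3
  -> R4 @ bar 3 tick 0 v(0, 1): B2/F3 TT untreated
  -> R4 @ bar 3 tick 0 v(0, 2): B2/C4 m2 untreated
  -> R4 @ bar 3 tick 0 v(0, 3): B2/F3 TT untreated
  -> R3 @ bar 3 tick 1 v(2, 3): C4 above F3
  -> R3 @ bar 3 tick 2 v(2, 3): C4 above F3
  -> R3 @ bar 3 tick 3 v(2, 3): C4 above F3
  -> R2 @ bar 4 tick 0 v(0, 1): B2/F3 TT -> C3/G4 P5 similar
  -> R2 @ bar 4 tick 0 v(0, 3): B2/F3 TT -> C3/C4 P8 similar
  -> R2 @ bar 4 tick 0 v(1, 3): F3/F3 P1 -> G4/C4 P5 similar
  -> R3 @ bar 4 tick 0 v(1, 2): G4 above B3
  -> R4 @ bar 4 tick 0 v(0, 2): C3/B3 M7 untreated
  -> R7 @ bar 4 tick 0 v(1,): F3->G4 leap 14st
  -> R3 @ bar 4 tick 1 v(1, 2): G4 above B3
  -> R3 @ bar 4 tick 2 v(1, 2): G4 above B3
  -> R3 @ bar 4 tick 3 v(1, 2): G4 above B3
  -> R3 @ bar 5 tick 0 v(2, 3): E4 above C4
  -> R7 @ bar 5 tick 0 v(1,): G4->A3 leap 10st
  -> R8 @ bar 5 tick 0 v(0, 3): penult P8 not 3rd/6th
  -> R3 @ bar 5 tick 1 v(2, 3): E4 above C4
  -> R3 @ bar 5 tick 2 v(2, 3): E4 above C4
  -> R3 @ bar 5 tick 3 v(2, 3): E4 above C4
  -> R1 @ bar 6 tick 0 v(1, 2): A3/E4 P5 -> D4/A4 P5 similar
  -> R2 @ bar 6 tick 0 v(0, 1): C3/A3 M6 -> D3/D4 P8 similar
  -> R2 @ bar 6 tick 0 v(0, 2): C3/E4 M3 -> D3/A4 P5 similar
  -> R3 @ bar 6 tick 0 v(2, 3): A4 above F4
  -> R3 @ bar 6 tick 1 v(2, 3): A4 above F4
  -> R3 @ bar 6 tick 2 v(2, 3): A4 above F4
  -> R3 @ bar 6 tick 3 v(2, 3): A4 above F4
  -> R6 @ bar 6 tick 3 v(0, 3): closes on m3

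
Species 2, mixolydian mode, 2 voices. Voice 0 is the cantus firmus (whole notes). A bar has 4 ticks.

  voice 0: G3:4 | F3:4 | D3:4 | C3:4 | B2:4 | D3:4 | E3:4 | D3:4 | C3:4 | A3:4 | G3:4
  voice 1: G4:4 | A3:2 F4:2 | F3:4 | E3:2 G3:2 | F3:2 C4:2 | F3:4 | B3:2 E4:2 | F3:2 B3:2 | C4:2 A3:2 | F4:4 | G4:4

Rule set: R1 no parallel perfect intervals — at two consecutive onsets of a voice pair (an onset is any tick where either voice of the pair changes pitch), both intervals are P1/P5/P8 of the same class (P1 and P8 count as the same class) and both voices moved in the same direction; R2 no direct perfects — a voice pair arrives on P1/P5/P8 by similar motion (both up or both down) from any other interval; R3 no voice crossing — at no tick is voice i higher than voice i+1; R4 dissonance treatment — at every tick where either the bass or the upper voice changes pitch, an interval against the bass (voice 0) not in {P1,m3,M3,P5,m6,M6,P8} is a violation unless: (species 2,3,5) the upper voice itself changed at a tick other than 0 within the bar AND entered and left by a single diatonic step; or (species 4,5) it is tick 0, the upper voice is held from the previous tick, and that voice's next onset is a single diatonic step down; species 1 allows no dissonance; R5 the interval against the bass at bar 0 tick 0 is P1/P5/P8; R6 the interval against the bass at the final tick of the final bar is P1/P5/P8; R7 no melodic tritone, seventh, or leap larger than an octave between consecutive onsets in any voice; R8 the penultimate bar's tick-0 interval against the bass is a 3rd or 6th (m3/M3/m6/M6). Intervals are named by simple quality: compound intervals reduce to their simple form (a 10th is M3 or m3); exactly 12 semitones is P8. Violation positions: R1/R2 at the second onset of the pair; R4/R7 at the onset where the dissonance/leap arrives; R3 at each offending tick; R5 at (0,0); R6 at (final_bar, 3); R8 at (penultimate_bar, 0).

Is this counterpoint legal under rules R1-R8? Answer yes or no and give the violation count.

bar 0: v0=G3 v1=G4 (P8)
bar 1: v0=F3 v1=A3 (M3)
bar 2: v0=D3 v1=F3 (m3)
bar 3: v0=C3 v1=E3 (M3)
bar 4: v0=B2 v1=F3 (TT)
bar 5: v0=D3 v1=F3 (m3)
bar 6: v0=E3 v1=B3 (P5)
bar 7: v0=D3 v1=F3 (m3)
bar 8: v0=C3 v1=C4 (P8)
bar 9: v0=A3 v1=F4 (m6)
bar 10: v0=G3 v1=G4 (P8)
  R7 @ bar1.0: G4->A3 leap 10st
  R4 @ bar4.0: B2/F3 TT untreated
  R4 @ bar4.2: B2/C4 m2 untreated
  R2 @ bar6.0: D3/F3 m3 -> E3/B3 P5 similar
  R7 @ bar6.0: F3->B3 leap 6st
  R7 @ bar7.0: E4->F3 leap 11st
  R7 @ bar7.2: F3->B3 leap 6st

No (7 violations)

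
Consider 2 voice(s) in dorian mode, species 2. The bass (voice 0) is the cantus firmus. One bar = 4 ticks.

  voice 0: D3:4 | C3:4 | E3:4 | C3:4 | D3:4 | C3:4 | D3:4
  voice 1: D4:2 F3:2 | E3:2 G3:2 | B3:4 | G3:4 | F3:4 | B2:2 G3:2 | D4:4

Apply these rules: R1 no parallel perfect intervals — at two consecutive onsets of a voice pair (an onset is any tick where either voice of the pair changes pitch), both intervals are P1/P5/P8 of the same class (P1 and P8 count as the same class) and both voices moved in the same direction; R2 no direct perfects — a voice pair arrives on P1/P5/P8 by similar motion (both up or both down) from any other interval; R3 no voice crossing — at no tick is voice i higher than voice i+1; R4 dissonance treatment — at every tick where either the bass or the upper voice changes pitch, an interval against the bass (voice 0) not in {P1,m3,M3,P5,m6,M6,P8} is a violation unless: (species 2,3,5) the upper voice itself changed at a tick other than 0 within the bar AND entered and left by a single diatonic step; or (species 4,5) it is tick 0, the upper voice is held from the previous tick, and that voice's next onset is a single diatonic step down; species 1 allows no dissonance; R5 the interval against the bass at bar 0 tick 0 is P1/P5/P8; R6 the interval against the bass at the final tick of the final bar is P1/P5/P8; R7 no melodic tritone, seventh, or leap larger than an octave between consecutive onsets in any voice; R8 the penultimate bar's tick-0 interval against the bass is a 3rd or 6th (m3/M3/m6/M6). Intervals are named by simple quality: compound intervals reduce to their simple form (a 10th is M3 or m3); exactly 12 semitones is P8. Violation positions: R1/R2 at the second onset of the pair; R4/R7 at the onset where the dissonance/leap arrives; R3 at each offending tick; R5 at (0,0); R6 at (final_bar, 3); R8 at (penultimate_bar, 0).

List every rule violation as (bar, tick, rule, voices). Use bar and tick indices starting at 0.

(2, 0, R1, (0, 1))
(3, 0, R1, (0, 1))
(5, 0, R3, (0, 1))
(5, 0, R4, (0, 1))
(5, 0, R7, (1,))
(5, 0, R8, (0, 1))
(5, 1, R3, (0, 1))
(6, 0, R2, (0, 1))

bar 0: v0=D3 v1=D4 downbeat P8
bar 1: v0=C3 v1=E3 downbeat M3
bar 2: v0=E3 v1=B3 downbeat P5
bar 3: v0=C3 v1=G3 downbeat P5
bar 4: v0=D3 v1=F3 downbeat m3
bar 5: v0=C3 v1=B2 downbeat m2
bar 6: v0=D3 v1=D4 downbeat P8
  -> R1 @ bar 2 tick 0 v(0, 1): C3/G3 P5 -> E3/B3 P5 similar
  -> R1 @ bar 3 tick 0 v(0, 1): E3/B3 P5 -> C3/G3 P5 similar
  -> R3 @ bar 5 tick 0 v(0, 1): C3 above B2
  -> R4 @ bar 5 tick 0 v(0, 1): C3/B2 m2 untreated
  -> R7 @ bar 5 tick 0 v(1,): F3->B2 leap 6st
  -> R8 @ bar 5 tick 0 v(0, 1): penult m2 not 3rd/6th
  -> R3 @ bar 5 tick 1 v(0, 1): C3 above B2
  -> R2 @ bar 6 tick 0 v(0, 1): C3/G3 P5 -> D3/D4 P8 similar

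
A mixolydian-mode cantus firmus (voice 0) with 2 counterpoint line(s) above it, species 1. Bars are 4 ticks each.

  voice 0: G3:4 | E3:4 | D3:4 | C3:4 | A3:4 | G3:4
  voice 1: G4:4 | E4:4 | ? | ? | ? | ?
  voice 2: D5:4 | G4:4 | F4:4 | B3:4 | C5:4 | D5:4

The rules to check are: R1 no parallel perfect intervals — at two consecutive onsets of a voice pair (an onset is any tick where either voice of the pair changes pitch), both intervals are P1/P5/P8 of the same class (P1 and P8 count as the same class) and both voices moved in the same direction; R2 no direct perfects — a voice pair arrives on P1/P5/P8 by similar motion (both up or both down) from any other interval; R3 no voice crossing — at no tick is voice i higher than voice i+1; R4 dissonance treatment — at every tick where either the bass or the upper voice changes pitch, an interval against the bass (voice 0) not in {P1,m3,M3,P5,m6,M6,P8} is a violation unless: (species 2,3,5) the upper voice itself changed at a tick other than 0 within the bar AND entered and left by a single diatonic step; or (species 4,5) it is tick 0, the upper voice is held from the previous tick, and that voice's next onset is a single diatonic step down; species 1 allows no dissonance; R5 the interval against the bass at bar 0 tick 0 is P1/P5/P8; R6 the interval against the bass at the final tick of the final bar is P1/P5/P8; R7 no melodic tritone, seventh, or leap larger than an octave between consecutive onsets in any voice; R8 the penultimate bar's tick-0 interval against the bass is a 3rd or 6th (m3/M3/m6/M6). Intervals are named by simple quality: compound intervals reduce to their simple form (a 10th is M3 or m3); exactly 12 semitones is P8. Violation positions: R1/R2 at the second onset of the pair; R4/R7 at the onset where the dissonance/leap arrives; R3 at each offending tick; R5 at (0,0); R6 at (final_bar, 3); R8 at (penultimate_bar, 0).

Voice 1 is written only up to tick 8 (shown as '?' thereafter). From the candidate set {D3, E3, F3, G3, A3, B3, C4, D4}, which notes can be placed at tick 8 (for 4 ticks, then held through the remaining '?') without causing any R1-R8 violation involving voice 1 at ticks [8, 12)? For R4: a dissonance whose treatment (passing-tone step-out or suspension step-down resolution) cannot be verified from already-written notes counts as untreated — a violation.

{B3}

D3: violates R1,R7
E3: violates R4
F3: violates R2,R7
G3: violates R4
A3: violates R2
B3: legal
C4: violates R4
D4: violates R1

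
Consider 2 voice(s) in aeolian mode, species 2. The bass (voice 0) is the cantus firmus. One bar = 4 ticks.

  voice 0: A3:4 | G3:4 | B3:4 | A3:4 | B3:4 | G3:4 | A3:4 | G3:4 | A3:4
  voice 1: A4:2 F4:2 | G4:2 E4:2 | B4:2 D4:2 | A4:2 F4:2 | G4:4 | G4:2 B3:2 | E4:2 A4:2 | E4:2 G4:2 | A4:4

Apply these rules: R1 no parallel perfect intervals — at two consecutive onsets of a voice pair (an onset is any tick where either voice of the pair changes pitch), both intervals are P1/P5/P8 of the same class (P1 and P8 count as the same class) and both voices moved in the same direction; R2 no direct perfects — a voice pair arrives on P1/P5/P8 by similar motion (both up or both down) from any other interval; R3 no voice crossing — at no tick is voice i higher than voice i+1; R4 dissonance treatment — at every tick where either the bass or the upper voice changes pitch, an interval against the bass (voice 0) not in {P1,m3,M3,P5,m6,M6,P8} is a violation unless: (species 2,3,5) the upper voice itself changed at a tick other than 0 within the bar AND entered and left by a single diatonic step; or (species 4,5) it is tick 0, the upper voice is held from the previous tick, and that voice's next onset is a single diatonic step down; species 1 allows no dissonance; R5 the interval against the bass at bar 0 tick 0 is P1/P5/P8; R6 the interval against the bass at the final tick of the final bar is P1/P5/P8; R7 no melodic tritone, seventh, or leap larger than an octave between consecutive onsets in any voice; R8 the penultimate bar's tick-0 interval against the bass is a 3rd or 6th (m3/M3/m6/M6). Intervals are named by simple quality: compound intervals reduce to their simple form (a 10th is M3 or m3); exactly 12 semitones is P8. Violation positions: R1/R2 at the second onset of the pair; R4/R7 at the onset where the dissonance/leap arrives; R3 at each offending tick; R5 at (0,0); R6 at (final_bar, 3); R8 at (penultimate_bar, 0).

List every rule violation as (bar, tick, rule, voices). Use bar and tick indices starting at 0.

bar 0: v0=A3 v1=A4 downbeat P8
bar 1: v0=G3 v1=G4 downbeat P8
bar 2: v0=B3 v1=B4 downbeat P8
bar 3: v0=A3 v1=A4 downbeat P8
bar 4: v0=B3 v1=G4 downbeat m6
bar 5: v0=G3 v1=G4 downbeat P8
bar 6: v0=A3 v1=E4 downbeat P5
bar 7: v0=G3 v1=E4 downbeat M6
bar 8: v0=A3 v1=A4 downbeat P8
  -> R2 @ bar 2 tick 0 v(0, 1): G3/E4 M6 -> B3/B4 P8 similar
  -> R2 @ bar 6 tick 0 v(0, 1): G3/B3 M3 -> A3/E4 P5 similar
  -> R1 @ bar 8 tick 0 v(0, 1): G3/G4 P8 -> A3/A4 P8 similar

(2, 0, R2, (0, 1))
(6, 0, R2, (0, 1))
(8, 0, R1, (0, 1))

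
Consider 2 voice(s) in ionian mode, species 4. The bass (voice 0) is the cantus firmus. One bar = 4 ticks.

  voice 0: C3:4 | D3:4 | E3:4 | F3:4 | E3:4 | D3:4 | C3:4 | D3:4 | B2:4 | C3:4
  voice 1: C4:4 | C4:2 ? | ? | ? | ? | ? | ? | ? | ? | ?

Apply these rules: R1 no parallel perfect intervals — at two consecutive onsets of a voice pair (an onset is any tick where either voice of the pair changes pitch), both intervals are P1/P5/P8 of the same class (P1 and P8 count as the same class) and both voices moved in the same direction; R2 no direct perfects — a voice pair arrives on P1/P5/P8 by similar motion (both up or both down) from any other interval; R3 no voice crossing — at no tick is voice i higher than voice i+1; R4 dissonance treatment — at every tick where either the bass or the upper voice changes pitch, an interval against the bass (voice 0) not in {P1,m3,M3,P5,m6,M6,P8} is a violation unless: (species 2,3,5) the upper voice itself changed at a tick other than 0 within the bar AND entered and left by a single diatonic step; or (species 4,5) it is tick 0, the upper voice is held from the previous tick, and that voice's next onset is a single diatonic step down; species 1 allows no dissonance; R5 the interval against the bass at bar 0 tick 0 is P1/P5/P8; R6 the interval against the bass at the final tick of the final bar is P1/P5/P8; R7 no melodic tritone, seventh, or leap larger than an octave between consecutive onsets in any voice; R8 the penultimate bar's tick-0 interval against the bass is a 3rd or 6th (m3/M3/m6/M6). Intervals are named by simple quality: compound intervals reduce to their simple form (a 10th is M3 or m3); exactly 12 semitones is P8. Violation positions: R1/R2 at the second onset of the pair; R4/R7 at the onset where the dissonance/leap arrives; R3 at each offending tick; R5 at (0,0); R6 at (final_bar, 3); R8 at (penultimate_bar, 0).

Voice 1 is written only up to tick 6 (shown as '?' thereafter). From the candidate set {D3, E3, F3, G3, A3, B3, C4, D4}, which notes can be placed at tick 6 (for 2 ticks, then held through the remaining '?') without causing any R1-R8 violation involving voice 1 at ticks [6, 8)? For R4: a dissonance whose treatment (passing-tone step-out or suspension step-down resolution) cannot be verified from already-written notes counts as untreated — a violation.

D3: violates R7
E3: violates R4
F3: legal
G3: violates R4
A3: legal
B3: legal
C4: legal
D4: legal

{A3, B3, C4, D4, F3}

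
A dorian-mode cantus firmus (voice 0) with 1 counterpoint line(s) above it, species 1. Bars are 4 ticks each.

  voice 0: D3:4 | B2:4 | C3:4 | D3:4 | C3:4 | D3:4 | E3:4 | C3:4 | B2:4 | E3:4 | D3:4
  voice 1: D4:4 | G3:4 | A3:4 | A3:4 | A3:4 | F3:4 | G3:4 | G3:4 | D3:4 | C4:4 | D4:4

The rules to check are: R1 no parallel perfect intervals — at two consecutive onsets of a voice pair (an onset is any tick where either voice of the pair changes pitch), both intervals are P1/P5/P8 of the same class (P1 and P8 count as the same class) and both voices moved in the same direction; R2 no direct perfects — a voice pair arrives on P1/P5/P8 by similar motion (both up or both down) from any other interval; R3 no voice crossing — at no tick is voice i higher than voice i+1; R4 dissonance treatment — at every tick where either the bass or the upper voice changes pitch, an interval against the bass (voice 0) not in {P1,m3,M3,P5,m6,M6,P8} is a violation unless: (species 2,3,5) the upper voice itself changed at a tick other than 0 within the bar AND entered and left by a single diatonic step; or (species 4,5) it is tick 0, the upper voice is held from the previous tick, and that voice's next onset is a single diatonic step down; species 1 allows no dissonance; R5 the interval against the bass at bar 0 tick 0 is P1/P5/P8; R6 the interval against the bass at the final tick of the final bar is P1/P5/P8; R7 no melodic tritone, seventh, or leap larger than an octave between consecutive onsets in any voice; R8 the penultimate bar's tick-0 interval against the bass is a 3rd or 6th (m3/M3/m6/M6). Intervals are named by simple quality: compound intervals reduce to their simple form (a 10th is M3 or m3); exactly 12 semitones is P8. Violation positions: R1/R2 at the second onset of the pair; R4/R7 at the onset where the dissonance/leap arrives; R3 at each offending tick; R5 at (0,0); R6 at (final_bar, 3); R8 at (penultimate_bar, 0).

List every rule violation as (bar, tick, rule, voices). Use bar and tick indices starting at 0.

(9, 0, R7, (1,))

bar 0: v0=D3 v1=D4 downbeat P8
bar 1: v0=B2 v1=G3 downbeat m6
bar 2: v0=C3 v1=A3 downbeat M6
bar 3: v0=D3 v1=A3 downbeat P5
bar 4: v0=C3 v1=A3 downbeat M6
bar 5: v0=D3 v1=F3 downbeat m3
bar 6: v0=E3 v1=G3 downbeat m3
bar 7: v0=C3 v1=G3 downbeat P5
bar 8: v0=B2 v1=D3 downbeat m3
bar 9: v0=E3 v1=C4 downbeat m6
bar 10: v0=D3 v1=D4 downbeat P8
  -> R7 @ bar 9 tick 0 v(1,): D3->C4 leap 10st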